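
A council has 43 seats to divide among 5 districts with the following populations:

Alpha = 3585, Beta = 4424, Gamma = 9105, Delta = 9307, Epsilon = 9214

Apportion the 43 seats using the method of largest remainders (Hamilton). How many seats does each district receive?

Total 35635; standard divisor 35635/43 ≈ 828.721.
Standard quotas: Alpha 4.3259, Beta 5.3383, Gamma 10.9868, Delta 11.2306, Epsilon 11.1183.
Lower quotas: Alpha 4, Beta 5, Gamma 10, Delta 11, Epsilon 11 (sum 41, leaving 2 seats).
Remainders in descending order: Gamma 0.9868, Beta 0.3383, Alpha 0.3259, Delta 0.2306, Epsilon 0.1183.
Largest remainders: Gamma, Beta receive the extra seats.

Alpha=4; Beta=6; Gamma=11; Delta=11; Epsilon=11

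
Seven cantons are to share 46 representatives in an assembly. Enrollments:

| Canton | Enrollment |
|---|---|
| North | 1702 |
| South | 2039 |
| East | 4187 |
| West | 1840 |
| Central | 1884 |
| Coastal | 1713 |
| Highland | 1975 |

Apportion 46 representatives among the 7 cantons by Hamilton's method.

North 5, South 6, East 13, West 5, Central 6, Coastal 5, Highland 6

Standard divisor: 15340 ÷ 46 ≈ 333.478.
Standard quotas: North 5.104, South 6.114, East 12.556, West 5.518, Central 5.650, Coastal 5.137, Highland 5.922.
Lower quotas: North 5, South 6, East 12, West 5, Central 5, Coastal 5, Highland 5 (sum 43, leaving 3 seats).
Remainders in descending order: Highland 0.922, Central 0.650, East 0.556, West 0.518, Coastal 0.137, South 0.114, North 0.104.
The surplus seats go to Highland, Central, East.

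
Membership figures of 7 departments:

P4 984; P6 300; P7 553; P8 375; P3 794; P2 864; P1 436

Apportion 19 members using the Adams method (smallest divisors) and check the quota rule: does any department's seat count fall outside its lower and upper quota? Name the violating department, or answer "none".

Standard quotas: P4 4.342, P6 1.324, P7 2.440, P8 1.655, P3 3.503, P2 3.812, P1 1.924.
Adams allocation: P4 4, P6 2, P7 2, P8 2, P3 3, P2 4, P1 2.
Every allocation lies between the lower and upper quota.

none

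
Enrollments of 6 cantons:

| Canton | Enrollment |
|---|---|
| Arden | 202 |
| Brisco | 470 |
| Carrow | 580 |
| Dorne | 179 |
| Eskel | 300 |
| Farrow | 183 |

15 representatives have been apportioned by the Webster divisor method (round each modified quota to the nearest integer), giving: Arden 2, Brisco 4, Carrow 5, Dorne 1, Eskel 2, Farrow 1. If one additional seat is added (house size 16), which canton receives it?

Farrow

Priority for the next seat is population ÷ (current seats + 0.5).
Priorities: Arden 80.800, Brisco 104.444, Carrow 105.455, Dorne 119.333, Eskel 120.000, Farrow 122.000.
Highest priority: Farrow.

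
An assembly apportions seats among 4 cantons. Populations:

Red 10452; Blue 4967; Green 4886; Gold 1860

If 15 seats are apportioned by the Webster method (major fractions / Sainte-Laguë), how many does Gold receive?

Standard divisor 22165/15 ≈ 1477.667; standard quotas: Red 7.073, Blue 3.361, Green 3.307, Gold 1.259.
Rounding to the nearest integer gives 7, 3, 3, 1 = 14 seats, so the divisor must be adjusted.
With modified divisor 1410: modified quotas Red 7.413, Blue 3.523, Green 3.465, Gold 1.319.
Rounding to the nearest integer: Red 7, Blue 4, Green 3, Gold 1 (total 15).
Gold receives 1.

1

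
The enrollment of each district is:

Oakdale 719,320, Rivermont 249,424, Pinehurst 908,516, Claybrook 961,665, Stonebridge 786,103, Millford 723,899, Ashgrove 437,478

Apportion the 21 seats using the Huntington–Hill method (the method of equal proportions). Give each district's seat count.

Oakdale 3, Rivermont 1, Pinehurst 4, Claybrook 4, Stonebridge 4, Millford 3, Ashgrove 2

With divisor 220982: modified quotas Oakdale 3.255, Rivermont 1.129, Pinehurst 4.111, Claybrook 4.352, Stonebridge 3.557, Millford 3.276, Ashgrove 1.980.
Geometric-mean thresholds: Oakdale √(3·4)=3.464, Rivermont √(1·2)=1.414, Pinehurst √(4·5)=4.472, Claybrook √(4·5)=4.472, Stonebridge √(3·4)=3.464, Millford √(3·4)=3.464, Ashgrove √(1·2)=1.414.
Each quota rounded against its threshold gives Oakdale 3, Rivermont 1, Pinehurst 4, Claybrook 4, Stonebridge 4, Millford 3, Ashgrove 2 (total 21).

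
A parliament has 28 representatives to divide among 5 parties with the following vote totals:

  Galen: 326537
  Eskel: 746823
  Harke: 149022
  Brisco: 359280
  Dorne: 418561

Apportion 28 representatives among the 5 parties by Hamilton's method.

Standard divisor: 2000223 ÷ 28 ≈ 71436.536.
Standard quotas: Galen 4.5710, Eskel 10.4544, Harke 2.0861, Brisco 5.0294, Dorne 5.8592.
Lower quotas: Galen 4, Eskel 10, Harke 2, Brisco 5, Dorne 5 (sum 26, leaving 2 seats).
Remainders in descending order: Dorne 0.8592, Galen 0.5710, Eskel 0.4544, Harke 0.0861, Brisco 0.0294.
Largest remainders: Dorne, Galen receive the extra seats.

Galen: 5, Eskel: 10, Harke: 2, Brisco: 5, Dorne: 6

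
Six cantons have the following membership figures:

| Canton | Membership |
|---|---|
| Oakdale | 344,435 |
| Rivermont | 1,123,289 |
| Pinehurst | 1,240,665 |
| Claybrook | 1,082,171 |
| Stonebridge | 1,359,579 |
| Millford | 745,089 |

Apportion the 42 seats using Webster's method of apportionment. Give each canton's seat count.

Standard divisor 5895228/42 ≈ 140362.571; standard quotas: Oakdale 2.454, Rivermont 8.003, Pinehurst 8.839, Claybrook 7.710, Stonebridge 9.686, Millford 5.308.
Rounding to the nearest integer gives Oakdale 2, Rivermont 8, Pinehurst 9, Claybrook 8, Stonebridge 10, Millford 5 — total 42, matching the house size, so no adjustment is needed.

Oakdale: 2; Rivermont: 8; Pinehurst: 9; Claybrook: 8; Stonebridge: 10; Millford: 5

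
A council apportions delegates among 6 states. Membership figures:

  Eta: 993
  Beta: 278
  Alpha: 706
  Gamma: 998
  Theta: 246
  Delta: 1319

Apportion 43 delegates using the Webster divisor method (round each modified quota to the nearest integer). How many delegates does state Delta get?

13

Standard divisor 4540/43 ≈ 105.581; standard quotas: Eta 9.405, Beta 2.633, Alpha 6.687, Gamma 9.452, Theta 2.330, Delta 12.493.
Rounding to the nearest integer gives 9, 3, 7, 9, 2, 12 = 42 seats, so the divisor must be adjusted.
With modified divisor 105.3: modified quotas Eta 9.430, Beta 2.640, Alpha 6.705, Gamma 9.478, Theta 2.336, Delta 12.526.
Rounding to the nearest integer: Eta 9, Beta 3, Alpha 7, Gamma 9, Theta 2, Delta 13 (total 43).
Delta receives 13.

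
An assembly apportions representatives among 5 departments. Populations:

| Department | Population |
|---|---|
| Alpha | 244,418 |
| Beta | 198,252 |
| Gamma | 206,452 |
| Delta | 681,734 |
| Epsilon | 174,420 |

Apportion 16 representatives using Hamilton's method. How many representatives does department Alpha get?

3

Total 1505276; standard divisor 1505276/16 ≈ 94079.75.
Standard quotas: Alpha 2.5980, Beta 2.1073, Gamma 2.1944, Delta 7.2463, Epsilon 1.8540.
Lower quotas: Alpha 2, Beta 2, Gamma 2, Delta 7, Epsilon 1 (sum 14, leaving 2 seats).
Remainders in descending order: Epsilon 0.8540, Alpha 0.5980, Delta 0.2463, Gamma 0.1944, Beta 0.1073.
Largest remainders: Epsilon, Alpha receive the extra seats.
Alpha receives 3.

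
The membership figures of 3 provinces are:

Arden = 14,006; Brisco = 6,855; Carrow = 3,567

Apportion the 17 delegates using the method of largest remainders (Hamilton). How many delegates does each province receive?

Arden=10; Brisco=5; Carrow=2

Total 24428; standard divisor 24428/17 ≈ 1436.941.
Standard quotas: Arden 9.7471, Brisco 4.7706, Carrow 2.4824.
Lower quotas: Arden 9, Brisco 4, Carrow 2 (sum 15, leaving 2 seats).
Remainders in descending order: Brisco 0.7706, Arden 0.7471, Carrow 0.4824.
Largest remainders: Brisco, Arden receive the extra seats.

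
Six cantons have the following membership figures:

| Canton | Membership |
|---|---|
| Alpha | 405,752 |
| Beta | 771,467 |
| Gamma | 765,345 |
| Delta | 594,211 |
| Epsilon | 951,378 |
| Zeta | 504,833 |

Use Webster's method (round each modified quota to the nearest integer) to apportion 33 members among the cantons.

Standard divisor 3992986/33 ≈ 120999.576; standard quotas: Alpha 3.353, Beta 6.376, Gamma 6.325, Delta 4.911, Epsilon 7.863, Zeta 4.172.
Rounding to the nearest integer gives 3, 6, 6, 5, 8, 4 = 32 seats, so the divisor must be adjusted.
With modified divisor 118200: modified quotas Alpha 3.433, Beta 6.527, Gamma 6.475, Delta 5.027, Epsilon 8.049, Zeta 4.271.
Rounding to the nearest integer: Alpha 3, Beta 7, Gamma 6, Delta 5, Epsilon 8, Zeta 4 (total 33).

Alpha 3, Beta 7, Gamma 6, Delta 5, Epsilon 8, Zeta 4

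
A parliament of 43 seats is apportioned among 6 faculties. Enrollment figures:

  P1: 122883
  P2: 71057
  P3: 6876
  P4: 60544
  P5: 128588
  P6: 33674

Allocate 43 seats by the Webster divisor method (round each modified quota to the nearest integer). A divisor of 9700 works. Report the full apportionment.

With modified divisor 9700: modified quotas P1 12.668, P2 7.325, P3 0.709, P4 6.242, P5 13.256, P6 3.472.
Rounding to the nearest integer: P1 13, P2 7, P3 1, P4 6, P5 13, P6 3 (total 43).

P1 13, P2 7, P3 1, P4 6, P5 13, P6 3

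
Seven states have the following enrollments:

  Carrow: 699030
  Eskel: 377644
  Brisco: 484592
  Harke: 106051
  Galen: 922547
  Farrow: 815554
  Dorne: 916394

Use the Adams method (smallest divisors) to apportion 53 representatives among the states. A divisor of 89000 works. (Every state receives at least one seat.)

Carrow: 8; Eskel: 5; Brisco: 6; Harke: 2; Galen: 11; Farrow: 10; Dorne: 11

With modified divisor 89000: modified quotas Carrow 7.854, Eskel 4.243, Brisco 5.445, Harke 1.192, Galen 10.366, Farrow 9.164, Dorne 10.297.
Rounding up: Carrow 8, Eskel 5, Brisco 6, Harke 2, Galen 11, Farrow 10, Dorne 11 (total 53).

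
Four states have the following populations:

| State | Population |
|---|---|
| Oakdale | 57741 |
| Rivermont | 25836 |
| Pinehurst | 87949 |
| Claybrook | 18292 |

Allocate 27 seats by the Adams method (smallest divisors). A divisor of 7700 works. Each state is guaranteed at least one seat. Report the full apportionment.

With modified divisor 7700: modified quotas Oakdale 7.499, Rivermont 3.355, Pinehurst 11.422, Claybrook 2.376.
Rounding up: Oakdale 8, Rivermont 4, Pinehurst 12, Claybrook 3 (total 27).

Oakdale=8, Rivermont=4, Pinehurst=12, Claybrook=3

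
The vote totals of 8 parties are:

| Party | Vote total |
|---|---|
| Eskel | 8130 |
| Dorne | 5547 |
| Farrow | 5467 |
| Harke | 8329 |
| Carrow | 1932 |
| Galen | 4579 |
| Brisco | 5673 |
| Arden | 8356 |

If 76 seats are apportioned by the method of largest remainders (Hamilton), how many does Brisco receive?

Total 48013; standard divisor 48013/76 ≈ 631.75.
Standard quotas: Eskel 12.8690, Dorne 8.7804, Farrow 8.6537, Harke 13.1840, Carrow 3.0582, Galen 7.2481, Brisco 8.9798, Arden 13.2268.
Lower quotas: Eskel 12, Dorne 8, Farrow 8, Harke 13, Carrow 3, Galen 7, Brisco 8, Arden 13 (sum 72, leaving 4 seats).
Remainders in descending order: Brisco 0.9798, Eskel 0.8690, Dorne 0.7804, Farrow 0.6537, Galen 0.2481, Arden 0.2268, Harke 0.1840, Carrow 0.0582.
The surplus seats go to Brisco, Eskel, Dorne, Farrow.
Brisco receives 9.

9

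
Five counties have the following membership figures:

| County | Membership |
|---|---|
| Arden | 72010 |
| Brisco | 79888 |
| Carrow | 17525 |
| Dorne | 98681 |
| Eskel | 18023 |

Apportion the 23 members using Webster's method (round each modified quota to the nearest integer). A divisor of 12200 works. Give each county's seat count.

Arden: 6, Brisco: 7, Carrow: 1, Dorne: 8, Eskel: 1

With modified divisor 12200: modified quotas Arden 5.902, Brisco 6.548, Carrow 1.436, Dorne 8.089, Eskel 1.477.
Rounding to the nearest integer: Arden 6, Brisco 7, Carrow 1, Dorne 8, Eskel 1 (total 23).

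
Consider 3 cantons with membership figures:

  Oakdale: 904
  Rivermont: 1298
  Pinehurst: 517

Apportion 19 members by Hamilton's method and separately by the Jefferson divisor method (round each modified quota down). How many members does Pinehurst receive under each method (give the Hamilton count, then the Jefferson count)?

4 and 3

Hamilton: Oakdale 6, Rivermont 9, Pinehurst 4.
Jefferson: Oakdale 6, Rivermont 10, Pinehurst 3.
Pinehurst gets 4 under Hamilton and 3 under Jefferson.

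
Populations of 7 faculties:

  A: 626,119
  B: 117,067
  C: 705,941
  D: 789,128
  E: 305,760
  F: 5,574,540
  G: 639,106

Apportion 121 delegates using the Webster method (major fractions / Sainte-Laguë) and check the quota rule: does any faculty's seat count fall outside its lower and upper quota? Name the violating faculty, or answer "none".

F

Standard quotas: A 8.651, B 1.617, C 9.754, D 10.903, E 4.225, F 77.020, G 8.830.
Webster allocation: A 9, B 2, C 10, D 11, E 4, F 76, G 9.
F has quota 77.020 (lower 77, upper 78) but receives 76 — outside the quota interval.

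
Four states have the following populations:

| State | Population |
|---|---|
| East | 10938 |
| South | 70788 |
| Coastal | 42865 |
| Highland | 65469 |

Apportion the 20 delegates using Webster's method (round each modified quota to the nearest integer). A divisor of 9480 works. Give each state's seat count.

With modified divisor 9480: modified quotas East 1.154, South 7.467, Coastal 4.522, Highland 6.906.
Rounding to the nearest integer: East 1, South 7, Coastal 5, Highland 7 (total 20).

East 1, South 7, Coastal 5, Highland 7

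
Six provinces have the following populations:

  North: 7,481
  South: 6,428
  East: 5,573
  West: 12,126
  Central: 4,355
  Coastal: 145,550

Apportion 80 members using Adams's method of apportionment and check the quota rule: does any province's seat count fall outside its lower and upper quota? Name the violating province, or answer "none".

Coastal

Standard quotas: North 3.297, South 2.833, East 2.456, West 5.344, Central 1.919, Coastal 64.150.
Adams allocation: North 4, South 3, East 3, West 6, Central 2, Coastal 62.
Coastal has quota 64.150 (lower 64, upper 65) but receives 62 — outside the quota interval.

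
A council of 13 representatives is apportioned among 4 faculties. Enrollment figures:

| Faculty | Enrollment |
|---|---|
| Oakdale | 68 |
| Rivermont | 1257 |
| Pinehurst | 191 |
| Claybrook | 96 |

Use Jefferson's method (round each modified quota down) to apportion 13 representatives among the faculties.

Standard divisor 1612/13 ≈ 124; standard quotas: Oakdale 0.548, Rivermont 10.137, Pinehurst 1.540, Claybrook 0.774.
Rounding down gives 0, 10, 1, 0 = 11 seats, so the divisor must be adjusted.
With modified divisor 100: modified quotas Oakdale 0.680, Rivermont 12.570, Pinehurst 1.910, Claybrook 0.960.
Rounding down: Oakdale 0, Rivermont 12, Pinehurst 1, Claybrook 0 (total 13).

Oakdale: 0, Rivermont: 12, Pinehurst: 1, Claybrook: 0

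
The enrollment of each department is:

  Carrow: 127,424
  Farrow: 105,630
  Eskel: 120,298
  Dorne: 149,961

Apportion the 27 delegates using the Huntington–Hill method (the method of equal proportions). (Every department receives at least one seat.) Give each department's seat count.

Carrow: 7, Farrow: 6, Eskel: 6, Dorne: 8

With divisor 18924: modified quotas Carrow 6.733, Farrow 5.582, Eskel 6.357, Dorne 7.924.
Geometric-mean thresholds: Carrow √(6·7)=6.481, Farrow √(5·6)=5.477, Eskel √(6·7)=6.481, Dorne √(7·8)=7.483.
Each quota rounded against its threshold gives Carrow 7, Farrow 6, Eskel 6, Dorne 8 (total 27).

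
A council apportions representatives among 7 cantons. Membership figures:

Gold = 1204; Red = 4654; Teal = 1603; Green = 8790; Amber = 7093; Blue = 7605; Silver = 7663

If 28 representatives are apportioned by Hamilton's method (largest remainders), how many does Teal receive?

Total 38612; standard divisor 38612/28 = 1379.
Standard quotas: Gold 0.8731, Red 3.3749, Teal 1.1624, Green 6.3742, Amber 5.1436, Blue 5.5149, Silver 5.5569.
Lower quotas: Gold 0, Red 3, Teal 1, Green 6, Amber 5, Blue 5, Silver 5 (sum 25, leaving 3 seats).
Remainders in descending order: Gold 0.8731, Silver 0.5569, Blue 0.5149, Red 0.3749, Green 0.3742, Teal 0.1624, Amber 0.1436.
The surplus seats go to Gold, Silver, Blue.
Teal receives 1.

1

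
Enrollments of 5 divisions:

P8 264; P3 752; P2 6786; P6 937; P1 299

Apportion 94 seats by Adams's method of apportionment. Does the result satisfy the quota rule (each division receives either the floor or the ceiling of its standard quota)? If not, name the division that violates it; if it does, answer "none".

Standard quotas: P8 2.746, P3 7.821, P2 70.578, P6 9.745, P1 3.110.
Adams allocation: P8 3, P3 8, P2 69, P6 10, P1 4.
P2 has quota 70.578 (lower 70, upper 71) but receives 69 — outside the quota interval.

P2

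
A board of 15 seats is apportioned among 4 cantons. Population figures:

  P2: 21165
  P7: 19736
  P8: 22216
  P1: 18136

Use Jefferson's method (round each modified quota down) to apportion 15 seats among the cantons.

P2 4; P7 4; P8 4; P1 3

Standard divisor 81253/15 ≈ 5416.867; standard quotas: P2 3.907, P7 3.643, P8 4.101, P1 3.348.
Rounding down gives 3, 3, 4, 3 = 13 seats, so the divisor must be adjusted.
With modified divisor 4700: modified quotas P2 4.503, P7 4.199, P8 4.727, P1 3.859.
Rounding down: P2 4, P7 4, P8 4, P1 3 (total 15).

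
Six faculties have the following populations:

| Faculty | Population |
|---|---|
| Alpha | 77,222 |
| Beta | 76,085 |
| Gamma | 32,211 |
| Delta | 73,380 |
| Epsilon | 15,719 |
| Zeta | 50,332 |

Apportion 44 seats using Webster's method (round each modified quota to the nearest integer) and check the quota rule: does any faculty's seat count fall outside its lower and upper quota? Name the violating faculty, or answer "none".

none

Standard quotas: Alpha 10.456, Beta 10.302, Gamma 4.362, Delta 9.936, Epsilon 2.128, Zeta 6.815.
Webster allocation: Alpha 11, Beta 10, Gamma 4, Delta 10, Epsilon 2, Zeta 7.
Every allocation lies between the lower and upper quota.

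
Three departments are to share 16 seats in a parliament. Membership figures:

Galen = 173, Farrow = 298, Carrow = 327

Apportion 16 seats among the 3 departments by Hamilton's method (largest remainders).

Standard divisor: 798 ÷ 16 ≈ 49.875.
Standard quotas: Galen 3.469, Farrow 5.975, Carrow 6.556.
Lower quotas: Galen 3, Farrow 5, Carrow 6 (sum 14, leaving 2 seats).
Remainders in descending order: Farrow 0.975, Carrow 0.556, Galen 0.469.
The surplus seats go to Farrow, Carrow.

Galen: 3; Farrow: 6; Carrow: 7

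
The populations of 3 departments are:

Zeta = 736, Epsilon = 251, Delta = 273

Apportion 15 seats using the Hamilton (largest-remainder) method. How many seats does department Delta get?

3

The standard divisor is 1260/15 = 84.
Standard quotas: Zeta 8.762, Epsilon 2.988, Delta 3.250.
Lower quotas: Zeta 8, Epsilon 2, Delta 3 (sum 13, leaving 2 seats).
Remainders in descending order: Epsilon 0.988, Zeta 0.762, Delta 0.250.
The surplus seats go to Epsilon, Zeta.
Delta receives 3.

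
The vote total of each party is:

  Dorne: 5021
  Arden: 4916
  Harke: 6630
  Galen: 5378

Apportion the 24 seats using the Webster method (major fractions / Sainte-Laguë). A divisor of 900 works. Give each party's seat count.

Dorne: 6, Arden: 5, Harke: 7, Galen: 6

With modified divisor 900: modified quotas Dorne 5.579, Arden 5.462, Harke 7.367, Galen 5.976.
Rounding to the nearest integer: Dorne 6, Arden 5, Harke 7, Galen 6 (total 24).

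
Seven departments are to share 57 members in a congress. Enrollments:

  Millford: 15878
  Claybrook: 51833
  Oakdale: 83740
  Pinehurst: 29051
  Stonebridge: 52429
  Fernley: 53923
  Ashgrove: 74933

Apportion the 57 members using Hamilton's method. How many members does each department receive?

Millford 3; Claybrook 8; Oakdale 13; Pinehurst 5; Stonebridge 8; Fernley 8; Ashgrove 12

Total 361787; standard divisor 361787/57 ≈ 6347.14.
Standard quotas: Millford 2.5016, Claybrook 8.1664, Oakdale 13.1933, Pinehurst 4.5770, Stonebridge 8.2603, Fernley 8.4956, Ashgrove 11.8058.
Lower quotas: Millford 2, Claybrook 8, Oakdale 13, Pinehurst 4, Stonebridge 8, Fernley 8, Ashgrove 11 (sum 54, leaving 3 seats).
Remainders in descending order: Ashgrove 0.8058, Pinehurst 0.5770, Millford 0.5016, Fernley 0.4956, Stonebridge 0.2603, Oakdale 0.1933, Claybrook 0.1664.
The surplus seats go to Ashgrove, Pinehurst, Millford.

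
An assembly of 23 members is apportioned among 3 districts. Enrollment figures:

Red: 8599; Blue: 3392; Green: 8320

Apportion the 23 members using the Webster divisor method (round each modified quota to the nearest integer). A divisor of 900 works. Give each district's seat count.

Red: 10, Blue: 4, Green: 9

With modified divisor 900: modified quotas Red 9.554, Blue 3.769, Green 9.244.
Rounding to the nearest integer: Red 10, Blue 4, Green 9 (total 23).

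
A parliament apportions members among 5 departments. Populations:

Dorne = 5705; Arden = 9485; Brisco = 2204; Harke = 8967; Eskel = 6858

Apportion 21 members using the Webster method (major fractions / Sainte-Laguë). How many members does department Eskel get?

Standard divisor 33219/21 ≈ 1581.857; standard quotas: Dorne 3.607, Arden 5.996, Brisco 1.393, Harke 5.669, Eskel 4.335.
Rounding to the nearest integer gives Dorne 4, Arden 6, Brisco 1, Harke 6, Eskel 4 — total 21, matching the house size, so no adjustment is needed.
Eskel receives 4.

4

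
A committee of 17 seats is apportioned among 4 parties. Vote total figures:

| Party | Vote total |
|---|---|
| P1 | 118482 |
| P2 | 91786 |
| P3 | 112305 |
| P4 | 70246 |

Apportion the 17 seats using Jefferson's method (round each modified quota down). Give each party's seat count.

P1 5; P2 4; P3 5; P4 3

Standard divisor 392819/17 ≈ 23107; standard quotas: P1 5.128, P2 3.972, P3 4.860, P4 3.040.
Rounding down gives 5, 3, 4, 3 = 15 seats, so the divisor must be adjusted.
With modified divisor 21100: modified quotas P1 5.615, P2 4.350, P3 5.323, P4 3.329.
Rounding down: P1 5, P2 4, P3 5, P4 3 (total 17).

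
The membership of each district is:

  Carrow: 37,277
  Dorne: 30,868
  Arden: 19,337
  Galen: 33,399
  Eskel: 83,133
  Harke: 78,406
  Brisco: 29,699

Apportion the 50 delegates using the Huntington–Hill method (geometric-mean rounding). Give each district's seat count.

With divisor 6220: modified quotas Carrow 5.993, Dorne 4.963, Arden 3.109, Galen 5.370, Eskel 13.365, Harke 12.605, Brisco 4.775.
Geometric-mean thresholds: Carrow √(5·6)=5.477, Dorne √(4·5)=4.472, Arden √(3·4)=3.464, Galen √(5·6)=5.477, Eskel √(13·14)=13.491, Harke √(12·13)=12.490, Brisco √(4·5)=4.472.
Each quota rounded against its threshold gives Carrow 6, Dorne 5, Arden 3, Galen 5, Eskel 13, Harke 13, Brisco 5 (total 50).

Carrow=6, Dorne=5, Arden=3, Galen=5, Eskel=13, Harke=13, Brisco=5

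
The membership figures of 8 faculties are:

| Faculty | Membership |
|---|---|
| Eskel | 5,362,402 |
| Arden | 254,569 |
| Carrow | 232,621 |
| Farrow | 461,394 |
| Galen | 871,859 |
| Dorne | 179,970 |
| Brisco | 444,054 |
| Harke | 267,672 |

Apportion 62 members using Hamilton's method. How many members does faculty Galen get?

The standard divisor is 8074541/62 ≈ 130234.532.
Standard quotas: Eskel 41.1750, Arden 1.9547, Carrow 1.7862, Farrow 3.5428, Galen 6.6945, Dorne 1.3819, Brisco 3.4096, Harke 2.0553.
Lower quotas: Eskel 41, Arden 1, Carrow 1, Farrow 3, Galen 6, Dorne 1, Brisco 3, Harke 2 (sum 58, leaving 4 seats).
Remainders in descending order: Arden 0.9547, Carrow 0.7862, Galen 0.6945, Farrow 0.5428, Brisco 0.4096, Dorne 0.3819, Eskel 0.1750, Harke 0.0553.
The surplus seats go to Arden, Carrow, Galen, Farrow.
Galen receives 7.

7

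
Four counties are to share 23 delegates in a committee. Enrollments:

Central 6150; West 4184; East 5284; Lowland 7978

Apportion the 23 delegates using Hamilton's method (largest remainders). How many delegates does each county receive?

Total 23596; standard divisor 23596/23 ≈ 1025.913.
Standard quotas: Central 5.9947, West 4.0783, East 5.1505, Lowland 7.7765.
Lower quotas: Central 5, West 4, East 5, Lowland 7 (sum 21, leaving 2 seats).
Remainders in descending order: Central 0.9947, Lowland 0.7765, East 0.1505, West 0.0783.
Largest remainders: Central, Lowland receive the extra seats.

Central 6, West 4, East 5, Lowland 8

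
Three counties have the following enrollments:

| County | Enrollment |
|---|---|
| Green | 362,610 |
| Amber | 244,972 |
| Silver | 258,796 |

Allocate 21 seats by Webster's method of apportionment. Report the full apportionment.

Green=9, Amber=6, Silver=6

Standard divisor 866378/21 ≈ 41256.095; standard quotas: Green 8.789, Amber 5.938, Silver 6.273.
Rounding to the nearest integer gives Green 9, Amber 6, Silver 6 — total 21, matching the house size, so no adjustment is needed.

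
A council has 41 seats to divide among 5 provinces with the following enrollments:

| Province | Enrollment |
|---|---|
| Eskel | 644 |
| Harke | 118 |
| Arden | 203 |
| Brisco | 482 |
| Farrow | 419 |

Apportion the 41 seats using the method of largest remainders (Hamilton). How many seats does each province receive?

Eskel=14, Harke=3, Arden=4, Brisco=11, Farrow=9

Standard divisor: 1866 ÷ 41 ≈ 45.512.
Standard quotas: Eskel 14.150, Harke 2.593, Arden 4.460, Brisco 10.591, Farrow 9.206.
Lower quotas: Eskel 14, Harke 2, Arden 4, Brisco 10, Farrow 9 (sum 39, leaving 2 seats).
Remainders in descending order: Harke 0.593, Brisco 0.591, Arden 0.460, Farrow 0.206, Eskel 0.150.
Largest remainders: Harke, Brisco receive the extra seats.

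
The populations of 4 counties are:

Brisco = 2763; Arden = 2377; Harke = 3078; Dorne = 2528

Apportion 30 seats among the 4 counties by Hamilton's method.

Brisco=8, Arden=7, Harke=8, Dorne=7

The standard divisor is 10746/30 ≈ 358.2.
Standard quotas: Brisco 7.714, Arden 6.636, Harke 8.593, Dorne 7.058.
Lower quotas: Brisco 7, Arden 6, Harke 8, Dorne 7 (sum 28, leaving 2 seats).
Remainders in descending order: Brisco 0.714, Arden 0.636, Harke 0.593, Dorne 0.058.
The surplus seats go to Brisco, Arden.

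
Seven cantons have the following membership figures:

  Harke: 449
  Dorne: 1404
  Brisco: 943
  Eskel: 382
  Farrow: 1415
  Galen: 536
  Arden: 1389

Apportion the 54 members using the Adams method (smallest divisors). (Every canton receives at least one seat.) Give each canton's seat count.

Standard divisor 6518/54 ≈ 120.704; standard quotas: Harke 3.720, Dorne 11.632, Brisco 7.813, Eskel 3.165, Farrow 11.723, Galen 4.441, Arden 11.508.
Rounding up gives 4, 12, 8, 4, 12, 5, 12 = 57 seats, so the divisor must be adjusted.
With modified divisor 128.34: modified quotas Harke 3.499, Dorne 10.940, Brisco 7.348, Eskel 2.976, Farrow 11.025, Galen 4.176, Arden 10.823.
Rounding up: Harke 4, Dorne 11, Brisco 8, Eskel 3, Farrow 12, Galen 5, Arden 11 (total 54).

Harke=4, Dorne=11, Brisco=8, Eskel=3, Farrow=12, Galen=5, Arden=11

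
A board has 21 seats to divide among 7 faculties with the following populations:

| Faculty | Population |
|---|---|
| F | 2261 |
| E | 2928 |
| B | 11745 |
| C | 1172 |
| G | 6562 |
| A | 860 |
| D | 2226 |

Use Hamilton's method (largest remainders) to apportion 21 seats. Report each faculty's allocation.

The standard divisor is 27754/21 ≈ 1321.619.
Standard quotas: F 1.7108, E 2.2155, B 8.8868, C 0.8868, G 4.9651, A 0.6507, D 1.6843.
Lower quotas: F 1, E 2, B 8, C 0, G 4, A 0, D 1 (sum 16, leaving 5 seats).
Remainders in descending order: G 0.9651, B 0.8868, C 0.8868, F 0.7108, D 0.6843, A 0.6507, E 0.2155.
The surplus seats go to G, B, C, F, D.

F 2; E 2; B 9; C 1; G 5; A 0; D 2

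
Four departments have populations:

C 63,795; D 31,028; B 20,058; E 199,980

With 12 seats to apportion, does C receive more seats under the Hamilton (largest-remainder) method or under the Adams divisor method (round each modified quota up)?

Adams

Hamilton: C 2, D 1, B 1, E 8.
Adams: C 3, D 1, B 1, E 7.
C gets 2 under Hamilton and 3 under Adams.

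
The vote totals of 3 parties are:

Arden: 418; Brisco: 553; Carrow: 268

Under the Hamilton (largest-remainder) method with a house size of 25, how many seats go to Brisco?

11

The standard divisor is 1239/25 ≈ 49.56.
Standard quotas: Arden 8.434, Brisco 11.158, Carrow 5.408.
Lower quotas: Arden 8, Brisco 11, Carrow 5 (sum 24, leaving 1 seat).
Remainders in descending order: Arden 0.434, Carrow 0.408, Brisco 0.158.
The surplus seat goes to Arden.
Brisco receives 11.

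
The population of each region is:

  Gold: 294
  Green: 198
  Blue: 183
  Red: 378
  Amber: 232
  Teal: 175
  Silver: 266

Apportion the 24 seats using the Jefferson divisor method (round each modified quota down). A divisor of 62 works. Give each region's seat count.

Gold 4, Green 3, Blue 2, Red 6, Amber 3, Teal 2, Silver 4

With modified divisor 62: modified quotas Gold 4.742, Green 3.194, Blue 2.952, Red 6.097, Amber 3.742, Teal 2.823, Silver 4.290.
Rounding down: Gold 4, Green 3, Blue 2, Red 6, Amber 3, Teal 2, Silver 4 (total 24).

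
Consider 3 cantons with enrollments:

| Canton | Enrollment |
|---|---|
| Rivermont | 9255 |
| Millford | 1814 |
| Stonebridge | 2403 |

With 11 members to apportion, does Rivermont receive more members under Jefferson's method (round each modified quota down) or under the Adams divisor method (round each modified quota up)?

Jefferson: Rivermont 8, Millford 1, Stonebridge 2.
Adams: Rivermont 7, Millford 2, Stonebridge 2.
Rivermont gets 8 under Jefferson and 7 under Adams.

Jefferson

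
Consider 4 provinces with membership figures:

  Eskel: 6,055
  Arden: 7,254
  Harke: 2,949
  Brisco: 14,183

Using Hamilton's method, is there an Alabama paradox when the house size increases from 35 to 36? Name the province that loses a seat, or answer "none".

Harke

At 35 seats: Eskel 7, Arden 8, Harke 4, Brisco 16.
At 36 seats: Eskel 7, Arden 9, Harke 3, Brisco 17.
Harke drops from 4 to 3.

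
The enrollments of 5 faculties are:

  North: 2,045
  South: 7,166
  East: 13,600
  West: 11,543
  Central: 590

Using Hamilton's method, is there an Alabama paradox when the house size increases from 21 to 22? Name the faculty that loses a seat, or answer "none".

Central

At 21 seats: North 1, South 4, East 8, West 7, Central 1.
At 22 seats: North 1, South 5, East 9, West 7, Central 0.
Central drops from 1 to 0.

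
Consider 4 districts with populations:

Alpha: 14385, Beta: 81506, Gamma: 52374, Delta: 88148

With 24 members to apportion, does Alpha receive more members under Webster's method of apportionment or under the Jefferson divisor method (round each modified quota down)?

Webster: Alpha 2, Beta 8, Gamma 5, Delta 9.
Jefferson: Alpha 1, Beta 9, Gamma 5, Delta 9.
Alpha gets 2 under Webster and 1 under Jefferson.

Webster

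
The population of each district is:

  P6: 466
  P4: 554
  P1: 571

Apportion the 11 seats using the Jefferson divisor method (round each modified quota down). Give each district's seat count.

Standard divisor 1591/11 ≈ 144.636; standard quotas: P6 3.222, P4 3.830, P1 3.948.
Rounding down gives 3, 3, 3 = 9 seats, so the divisor must be adjusted.
With modified divisor 130: modified quotas P6 3.585, P4 4.262, P1 4.392.
Rounding down: P6 3, P4 4, P1 4 (total 11).

P6: 3, P4: 4, P1: 4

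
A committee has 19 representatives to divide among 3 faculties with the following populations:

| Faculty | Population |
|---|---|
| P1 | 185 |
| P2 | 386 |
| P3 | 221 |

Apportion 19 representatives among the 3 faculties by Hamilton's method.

P1: 5, P2: 9, P3: 5

The standard divisor is 792/19 ≈ 41.684.
Standard quotas: P1 4.438, P2 9.260, P3 5.302.
Lower quotas: P1 4, P2 9, P3 5 (sum 18, leaving 1 seat).
Remainders in descending order: P1 0.438, P3 0.302, P2 0.260.
The surplus seat goes to P1.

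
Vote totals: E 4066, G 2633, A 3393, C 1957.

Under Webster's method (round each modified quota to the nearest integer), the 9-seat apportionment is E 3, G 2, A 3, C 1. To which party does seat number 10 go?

Priority for the next seat is population ÷ (current seats + 0.5).
Priorities: E 1161.714, G 1053.200, A 969.429, C 1304.667.
Highest priority: C.

C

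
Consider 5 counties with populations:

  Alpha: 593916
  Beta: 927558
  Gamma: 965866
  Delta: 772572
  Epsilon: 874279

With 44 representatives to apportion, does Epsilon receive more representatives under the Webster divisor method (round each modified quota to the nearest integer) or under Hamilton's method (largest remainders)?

Webster

Webster: Alpha 6, Beta 10, Gamma 10, Delta 8, Epsilon 10.
Hamilton: Alpha 7, Beta 10, Gamma 10, Delta 8, Epsilon 9.
Epsilon gets 10 under Webster and 9 under Hamilton.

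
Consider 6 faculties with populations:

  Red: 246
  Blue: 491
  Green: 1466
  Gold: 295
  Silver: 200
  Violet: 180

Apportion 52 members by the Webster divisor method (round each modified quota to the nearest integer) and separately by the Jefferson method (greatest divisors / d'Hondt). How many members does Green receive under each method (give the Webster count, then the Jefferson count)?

27 and 28

Webster: Red 4, Blue 9, Green 27, Gold 5, Silver 4, Violet 3.
Jefferson: Red 4, Blue 9, Green 28, Gold 5, Silver 3, Violet 3.
Green gets 27 under Webster and 28 under Jefferson.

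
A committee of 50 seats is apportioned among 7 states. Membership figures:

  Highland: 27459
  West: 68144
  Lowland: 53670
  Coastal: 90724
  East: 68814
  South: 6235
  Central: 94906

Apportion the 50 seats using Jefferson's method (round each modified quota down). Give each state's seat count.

Highland: 3; West: 8; Lowland: 7; Coastal: 11; East: 9; South: 0; Central: 12

Standard divisor 409952/50 ≈ 8199.04; standard quotas: Highland 3.349, West 8.311, Lowland 6.546, Coastal 11.065, East 8.393, South 0.760, Central 11.575.
Rounding down gives 3, 8, 6, 11, 8, 0, 11 = 47 seats, so the divisor must be adjusted.
With modified divisor 7600: modified quotas Highland 3.613, West 8.966, Lowland 7.062, Coastal 11.937, East 9.054, South 0.820, Central 12.488.
Rounding down: Highland 3, West 8, Lowland 7, Coastal 11, East 9, South 0, Central 12 (total 50).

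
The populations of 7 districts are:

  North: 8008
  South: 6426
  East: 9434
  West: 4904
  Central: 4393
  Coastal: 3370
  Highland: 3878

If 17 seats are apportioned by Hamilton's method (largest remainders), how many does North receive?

Total 40413; standard divisor 40413/17 ≈ 2377.235.
Standard quotas: North 3.3686, South 2.7031, East 3.9685, West 2.0629, Central 1.8479, Coastal 1.4176, Highland 1.6313.
Lower quotas: North 3, South 2, East 3, West 2, Central 1, Coastal 1, Highland 1 (sum 13, leaving 4 seats).
Remainders in descending order: East 0.9685, Central 0.8479, South 0.7031, Highland 0.6313, Coastal 0.4176, North 0.3686, West 0.0629.
Largest remainders: East, Central, South, Highland receive the extra seats.
North receives 3.

3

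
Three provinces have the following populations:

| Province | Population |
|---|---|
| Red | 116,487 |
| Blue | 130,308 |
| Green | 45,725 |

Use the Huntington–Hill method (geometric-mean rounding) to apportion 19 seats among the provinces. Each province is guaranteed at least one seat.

With divisor 15462: modified quotas Red 7.534, Blue 8.428, Green 2.957.
Geometric-mean thresholds: Red √(7·8)=7.483, Blue √(8·9)=8.485, Green √(2·3)=2.449.
Each quota rounded against its threshold gives Red 8, Blue 8, Green 3 (total 19).

Red 8, Blue 8, Green 3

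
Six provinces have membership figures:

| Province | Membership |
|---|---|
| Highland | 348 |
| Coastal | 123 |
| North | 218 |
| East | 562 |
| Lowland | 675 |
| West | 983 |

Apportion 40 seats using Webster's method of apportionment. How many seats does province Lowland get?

9

Standard divisor 2909/40 ≈ 72.725; standard quotas: Highland 4.785, Coastal 1.691, North 2.998, East 7.728, Lowland 9.282, West 13.517.
Rounding to the nearest integer gives 5, 2, 3, 8, 9, 14 = 41 seats, so the divisor must be adjusted.
With modified divisor 74: modified quotas Highland 4.703, Coastal 1.662, North 2.946, East 7.595, Lowland 9.122, West 13.284.
Rounding to the nearest integer: Highland 5, Coastal 2, North 3, East 8, Lowland 9, West 13 (total 40).
Lowland receives 9.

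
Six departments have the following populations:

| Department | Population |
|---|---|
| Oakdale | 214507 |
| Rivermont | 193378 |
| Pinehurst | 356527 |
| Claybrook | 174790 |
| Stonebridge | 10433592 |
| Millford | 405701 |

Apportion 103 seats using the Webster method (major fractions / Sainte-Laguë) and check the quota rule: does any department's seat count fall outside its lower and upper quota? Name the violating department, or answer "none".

Stonebridge

Standard quotas: Oakdale 1.876, Rivermont 1.691, Pinehurst 3.118, Claybrook 1.528, Stonebridge 91.239, Millford 3.548.
Webster allocation: Oakdale 2, Rivermont 2, Pinehurst 3, Claybrook 2, Stonebridge 90, Millford 4.
Stonebridge has quota 91.239 (lower 91, upper 92) but receives 90 — outside the quota interval.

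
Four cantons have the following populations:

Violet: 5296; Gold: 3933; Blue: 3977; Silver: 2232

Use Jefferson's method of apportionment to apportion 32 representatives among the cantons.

Violet 11; Gold 8; Blue 8; Silver 5

Standard divisor 15438/32 ≈ 482.438; standard quotas: Violet 10.978, Gold 8.152, Blue 8.244, Silver 4.627.
Rounding down gives 10, 8, 8, 4 = 30 seats, so the divisor must be adjusted.
With modified divisor 444: modified quotas Violet 11.928, Gold 8.858, Blue 8.957, Silver 5.027.
Rounding down: Violet 11, Gold 8, Blue 8, Silver 5 (total 32).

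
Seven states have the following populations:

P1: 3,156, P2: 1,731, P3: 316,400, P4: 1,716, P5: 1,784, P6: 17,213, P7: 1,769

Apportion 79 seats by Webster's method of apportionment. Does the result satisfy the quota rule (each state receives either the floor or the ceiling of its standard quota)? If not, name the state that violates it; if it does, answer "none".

P3

Standard quotas: P1 0.725, P2 0.398, P3 72.710, P4 0.394, P5 0.410, P6 3.956, P7 0.407.
Webster allocation: P1 1, P2 0, P3 74, P4 0, P5 0, P6 4, P7 0.
P3 has quota 72.710 (lower 72, upper 73) but receives 74 — outside the quota interval.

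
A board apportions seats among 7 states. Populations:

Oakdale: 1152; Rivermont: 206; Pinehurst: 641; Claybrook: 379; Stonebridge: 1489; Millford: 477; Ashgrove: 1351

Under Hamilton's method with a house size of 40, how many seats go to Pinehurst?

Standard divisor: 5695 ÷ 40 ≈ 142.375.
Standard quotas: Oakdale 8.091, Rivermont 1.447, Pinehurst 4.502, Claybrook 2.662, Stonebridge 10.458, Millford 3.350, Ashgrove 9.489.
Lower quotas: Oakdale 8, Rivermont 1, Pinehurst 4, Claybrook 2, Stonebridge 10, Millford 3, Ashgrove 9 (sum 37, leaving 3 seats).
Remainders in descending order: Claybrook 0.662, Pinehurst 0.502, Ashgrove 0.489, Stonebridge 0.458, Rivermont 0.447, Millford 0.350, Oakdale 0.091.
The surplus seats go to Claybrook, Pinehurst, Ashgrove.
Pinehurst receives 5.

5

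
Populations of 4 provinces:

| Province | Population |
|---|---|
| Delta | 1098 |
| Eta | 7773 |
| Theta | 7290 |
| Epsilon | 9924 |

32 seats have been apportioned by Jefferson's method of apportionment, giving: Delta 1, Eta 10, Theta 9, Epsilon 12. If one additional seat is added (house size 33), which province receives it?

Epsilon

Priority for the next seat is population ÷ (current seats + 1).
Priorities: Delta 549.000, Eta 706.636, Theta 729.000, Epsilon 763.385.
Highest priority: Epsilon.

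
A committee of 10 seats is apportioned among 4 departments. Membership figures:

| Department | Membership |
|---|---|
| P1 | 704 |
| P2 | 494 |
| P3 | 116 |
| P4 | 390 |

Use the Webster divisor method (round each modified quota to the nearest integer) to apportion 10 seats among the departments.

Standard divisor 1704/10 ≈ 170.4; standard quotas: P1 4.131, P2 2.899, P3 0.681, P4 2.289.
Rounding to the nearest integer gives P1 4, P2 3, P3 1, P4 2 — total 10, matching the house size, so no adjustment is needed.

P1=4, P2=3, P3=1, P4=2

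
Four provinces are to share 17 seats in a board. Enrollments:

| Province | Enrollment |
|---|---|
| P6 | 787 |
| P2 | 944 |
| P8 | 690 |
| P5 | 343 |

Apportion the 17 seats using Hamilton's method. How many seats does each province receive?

Standard divisor: 2764 ÷ 17 ≈ 162.588.
Standard quotas: P6 4.840, P2 5.806, P8 4.244, P5 2.110.
Lower quotas: P6 4, P2 5, P8 4, P5 2 (sum 15, leaving 2 seats).
Remainders in descending order: P6 0.840, P2 0.806, P8 0.244, P5 0.110.
The surplus seats go to P6, P2.

P6: 5; P2: 6; P8: 4; P5: 2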